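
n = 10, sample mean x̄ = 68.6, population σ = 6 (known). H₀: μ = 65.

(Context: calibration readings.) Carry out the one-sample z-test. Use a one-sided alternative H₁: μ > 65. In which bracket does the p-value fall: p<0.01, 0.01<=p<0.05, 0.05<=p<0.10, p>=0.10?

SE = σ/√n = 6/√10 = 1.8974
z = (x̄−μ₀)/SE = (68.6−65)/1.8974 = 1.8974
p-value (one-sided, H₁ greater) = 0.02889
→ bracket: 0.01<=p<0.05

p-value bracket: 0.01<=p<0.05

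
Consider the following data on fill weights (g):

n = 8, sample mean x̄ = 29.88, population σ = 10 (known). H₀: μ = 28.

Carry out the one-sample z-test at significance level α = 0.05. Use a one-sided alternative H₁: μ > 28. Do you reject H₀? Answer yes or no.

SE = σ/√n = 10/√8 = 3.5355
z = (x̄−μ₀)/SE = (29.88−28)/3.5355 = 0.5317
p-value (one-sided, H₁ greater) = 0.29745
At α=0.05: p ≥ α → fail to reject H₀

reject H₀: no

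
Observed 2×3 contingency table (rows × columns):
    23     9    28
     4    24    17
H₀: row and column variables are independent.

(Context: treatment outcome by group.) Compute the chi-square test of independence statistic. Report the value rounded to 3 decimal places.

test statistic = 21.167

Row totals [60, 45], col totals [27, 33, 45], n=105
χ² = (23−15.43)²/15.43 + (9−18.86)²/18.86 + (28−25.71)²/25.71 + (4−11.57)²/11.57 + (24−14.14)²/14.14 + (17−19.29)²/19.29 = 21.1666
df = 2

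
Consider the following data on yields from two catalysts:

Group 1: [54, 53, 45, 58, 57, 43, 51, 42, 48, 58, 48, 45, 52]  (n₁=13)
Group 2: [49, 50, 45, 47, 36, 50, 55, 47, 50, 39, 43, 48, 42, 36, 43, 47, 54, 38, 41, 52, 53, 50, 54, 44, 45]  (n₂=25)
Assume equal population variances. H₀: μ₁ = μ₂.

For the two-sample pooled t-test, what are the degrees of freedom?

degrees of freedom = 36

df = n₁ + n₂ − 2 = 13 + 25 − 2 = 36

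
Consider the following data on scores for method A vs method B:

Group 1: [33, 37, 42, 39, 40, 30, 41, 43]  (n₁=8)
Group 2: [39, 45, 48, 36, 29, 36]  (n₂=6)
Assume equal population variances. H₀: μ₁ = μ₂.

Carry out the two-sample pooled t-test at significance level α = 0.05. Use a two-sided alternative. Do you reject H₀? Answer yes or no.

reject H₀: no

x̄₁=38.125, s₁=4.549, n₁=8
x̄₂=38.833, s₂=6.853, n₂=6
s_p² = [7·4.549² + 5·6.853²]/12 = 31.6424
SE = √(s_p²·(1/8+1/6)) = 3.0379
t = (38.125−38.833)/3.0379 = -0.2332
df = 12
p-value (two-sided) = 0.81956
At α=0.05: p ≥ α → fail to reject H₀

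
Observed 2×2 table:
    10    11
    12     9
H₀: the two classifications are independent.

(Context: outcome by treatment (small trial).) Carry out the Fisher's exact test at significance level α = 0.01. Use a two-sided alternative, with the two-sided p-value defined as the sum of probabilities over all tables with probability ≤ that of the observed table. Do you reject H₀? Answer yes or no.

Margins: r₁=21, r₂=21, c₁=22, c₂=20, n=42
p_obs = C(21,10)·C(21,12)/C(42,22); sum pmf over tables with pmf ≤ p_obs
p-value (two-sided) = 0.75786
At α=0.01: p ≥ α → fail to reject H₀

reject H₀: no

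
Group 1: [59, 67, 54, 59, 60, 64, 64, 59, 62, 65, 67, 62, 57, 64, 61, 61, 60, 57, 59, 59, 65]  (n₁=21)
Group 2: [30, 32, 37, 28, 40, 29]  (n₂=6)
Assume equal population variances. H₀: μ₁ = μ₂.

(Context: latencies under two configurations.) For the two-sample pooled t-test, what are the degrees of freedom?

degrees of freedom = 25

df = n₁ + n₂ − 2 = 21 + 6 − 2 = 25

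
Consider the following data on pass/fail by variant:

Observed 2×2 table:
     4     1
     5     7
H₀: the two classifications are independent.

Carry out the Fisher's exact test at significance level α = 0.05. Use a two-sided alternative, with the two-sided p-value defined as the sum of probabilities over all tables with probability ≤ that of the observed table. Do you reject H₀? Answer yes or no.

Margins: r₁=5, r₂=12, c₁=9, c₂=8, n=17
p_obs = C(5,4)·C(12,5)/C(17,9); sum pmf over tables with pmf ≤ p_obs
p-value (two-sided) = 0.29412
At α=0.05: p ≥ α → fail to reject H₀

reject H₀: no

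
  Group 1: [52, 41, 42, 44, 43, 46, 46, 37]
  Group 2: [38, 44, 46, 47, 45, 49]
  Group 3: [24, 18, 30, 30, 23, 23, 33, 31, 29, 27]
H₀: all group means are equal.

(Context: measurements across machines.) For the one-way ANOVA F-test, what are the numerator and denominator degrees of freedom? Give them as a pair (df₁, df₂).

k = 3 groups, N = 24 total
df = (k−1, N−k) = (3−1, 24−3) = (2, 21)

degrees of freedom = [2, 21]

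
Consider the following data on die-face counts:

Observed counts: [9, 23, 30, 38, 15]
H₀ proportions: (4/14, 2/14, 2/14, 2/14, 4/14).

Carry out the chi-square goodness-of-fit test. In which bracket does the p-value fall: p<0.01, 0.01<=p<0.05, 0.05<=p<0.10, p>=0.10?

p-value bracket: p<0.01

n = 115; E_i = n·p_i = [32.86, 16.43, 16.43, 16.43, 32.86]
χ² = (9−32.86)²/32.86 + (23−16.43)²/16.43 + (30−16.43)²/16.43 + (38−16.43)²/16.43 + (15−32.86)²/32.86 = 69.1913
df = 4
p-value (upper-tail) = 0.00000
→ bracket: p<0.01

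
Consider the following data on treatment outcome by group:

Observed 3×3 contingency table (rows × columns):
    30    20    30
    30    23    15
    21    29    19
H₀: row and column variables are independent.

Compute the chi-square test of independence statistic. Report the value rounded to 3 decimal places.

Row totals [80, 68, 69], col totals [81, 72, 64], n=217
χ² = (30−29.86)²/29.86 + (20−26.54)²/26.54 + (30−23.59)²/23.59 + (30−25.38)²/25.38 + (23−22.56)²/22.56 + (15−20.06)²/20.06 + (21−25.76)²/25.76 + (29−22.89)²/22.89 + (19−20.35)²/20.35 = 8.0719
df = 4

test statistic = 8.072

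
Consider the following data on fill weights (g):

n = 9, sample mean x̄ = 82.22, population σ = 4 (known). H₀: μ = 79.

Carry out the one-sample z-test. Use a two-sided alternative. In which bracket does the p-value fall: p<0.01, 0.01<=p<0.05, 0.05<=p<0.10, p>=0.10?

SE = σ/√n = 4/√9 = 1.3333
z = (x̄−μ₀)/SE = (82.22−79)/1.3333 = 2.4150
p-value (two-sided) = 0.01574
→ bracket: 0.01<=p<0.05

p-value bracket: 0.01<=p<0.05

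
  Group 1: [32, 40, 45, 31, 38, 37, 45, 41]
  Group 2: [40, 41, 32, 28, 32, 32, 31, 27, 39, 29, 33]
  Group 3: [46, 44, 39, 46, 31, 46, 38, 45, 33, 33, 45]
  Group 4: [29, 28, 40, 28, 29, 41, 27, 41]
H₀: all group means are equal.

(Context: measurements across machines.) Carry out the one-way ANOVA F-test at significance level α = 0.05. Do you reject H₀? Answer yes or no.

Group means [38.62, 33.09, 40.55, 32.88], grand mean 36.368
SSB = Σnᵢ(x̄ᵢ−x̄)² = 448.456; SSW = ΣΣ(x−x̄ᵢ)² = 1076.386
MSB = 448.456/3 = 149.4852; MSW = 1076.386/34 = 31.6584
F = MSB/MSW = 4.7218
df = (3, 34)
p-value (upper-tail) = 0.00735
At α=0.05: p < α → reject H₀

reject H₀: yes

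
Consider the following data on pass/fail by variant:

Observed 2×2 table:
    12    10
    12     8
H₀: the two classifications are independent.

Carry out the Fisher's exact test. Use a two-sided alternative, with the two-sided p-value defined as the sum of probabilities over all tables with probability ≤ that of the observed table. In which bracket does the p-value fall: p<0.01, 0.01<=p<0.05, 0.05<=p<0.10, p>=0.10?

p-value bracket: p>=0.10

Margins: r₁=22, r₂=20, c₁=24, c₂=18, n=42
p_obs = C(22,12)·C(20,12)/C(42,24); sum pmf over tables with pmf ≤ p_obs
p-value (two-sided) = 0.76379
→ bracket: p>=0.10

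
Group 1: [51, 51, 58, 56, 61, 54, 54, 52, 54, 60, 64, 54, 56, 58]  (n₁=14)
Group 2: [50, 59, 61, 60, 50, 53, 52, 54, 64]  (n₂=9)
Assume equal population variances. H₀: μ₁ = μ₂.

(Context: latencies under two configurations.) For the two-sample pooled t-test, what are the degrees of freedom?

degrees of freedom = 21

df = n₁ + n₂ − 2 = 14 + 9 − 2 = 21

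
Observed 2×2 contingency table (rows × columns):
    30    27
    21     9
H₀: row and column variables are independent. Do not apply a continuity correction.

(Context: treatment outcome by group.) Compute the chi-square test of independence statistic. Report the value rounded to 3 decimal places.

Row totals [57, 30], col totals [51, 36], n=87
χ² = (30−33.41)²/33.41 + (27−23.59)²/23.59 + (21−17.59)²/17.59 + (9−12.41)²/12.41 = 2.4443
df = 1

test statistic = 2.444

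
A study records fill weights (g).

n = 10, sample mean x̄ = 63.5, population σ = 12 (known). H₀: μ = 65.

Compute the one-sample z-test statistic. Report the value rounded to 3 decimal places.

test statistic = -0.395

SE = σ/√n = 12/√10 = 3.7947
z = (x̄−μ₀)/SE = (63.5−65)/3.7947 = -0.3953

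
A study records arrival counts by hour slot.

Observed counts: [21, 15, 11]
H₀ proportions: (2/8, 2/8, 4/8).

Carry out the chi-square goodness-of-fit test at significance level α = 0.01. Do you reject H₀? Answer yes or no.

n = 47; E_i = n·p_i = [11.75, 11.75, 23.50]
χ² = (21−11.75)²/11.75 + (15−11.75)²/11.75 + (11−23.50)²/23.50 = 14.8298
df = 2
p-value (upper-tail) = 0.00060
At α=0.01: p < α → reject H₀

reject H₀: yes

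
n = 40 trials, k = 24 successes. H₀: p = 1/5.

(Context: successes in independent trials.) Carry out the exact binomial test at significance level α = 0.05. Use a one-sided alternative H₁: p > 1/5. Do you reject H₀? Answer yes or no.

reject H₀: yes

Exact binomial: n=40, k=24, p₀=1/5=0.2000
P(X≥24) from Σ C(n,i)·p₀^i·(1−p₀)^(n−i)
p-value (one-sided, H₁ greater) = 0.00000
At α=0.05: p < α → reject H₀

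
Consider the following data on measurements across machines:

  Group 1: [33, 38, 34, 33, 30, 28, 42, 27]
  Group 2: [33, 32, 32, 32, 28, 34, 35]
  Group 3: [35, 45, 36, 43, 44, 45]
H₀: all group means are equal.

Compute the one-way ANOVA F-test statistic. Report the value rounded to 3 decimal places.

test statistic = 9.230

Group means [33.12, 32.29, 41.33], grand mean 35.190
SSB = Σnᵢ(x̄ᵢ−x̄)² = 319.601; SSW = ΣΣ(x−x̄ᵢ)² = 311.637
MSB = 319.601/2 = 159.8006; MSW = 311.637/18 = 17.3132
F = MSB/MSW = 9.2300
df = (2, 18)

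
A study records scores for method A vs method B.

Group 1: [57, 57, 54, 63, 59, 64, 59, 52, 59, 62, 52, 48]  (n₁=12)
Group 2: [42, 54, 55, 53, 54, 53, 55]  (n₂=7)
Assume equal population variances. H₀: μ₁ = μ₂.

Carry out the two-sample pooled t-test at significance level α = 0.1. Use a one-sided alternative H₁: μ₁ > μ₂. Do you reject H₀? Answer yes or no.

reject H₀: yes

x̄₁=57.167, s₁=4.877, n₁=12
x̄₂=52.286, s₂=4.608, n₂=7
s_p² = [11·4.877² + 6·4.608²]/17 = 22.8880
SE = √(s_p²·(1/12+1/7)) = 2.2753
t = (57.167−52.286)/2.2753 = 2.1452
df = 17
p-value (one-sided, H₁ greater) = 0.02334
At α=0.1: p < α → reject H₀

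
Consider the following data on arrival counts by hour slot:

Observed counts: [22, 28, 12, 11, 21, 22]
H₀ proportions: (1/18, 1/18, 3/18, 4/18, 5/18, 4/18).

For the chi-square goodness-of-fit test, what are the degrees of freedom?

degrees of freedom = 5

df = k − 1 = 6 − 1 = 5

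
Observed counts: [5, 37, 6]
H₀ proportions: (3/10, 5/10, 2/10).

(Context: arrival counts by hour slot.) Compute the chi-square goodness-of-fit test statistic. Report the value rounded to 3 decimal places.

test statistic = 14.528

n = 48; E_i = n·p_i = [14.40, 24.00, 9.60]
χ² = (5−14.40)²/14.40 + (37−24.00)²/24.00 + (6−9.60)²/9.60 = 14.5278
df = 2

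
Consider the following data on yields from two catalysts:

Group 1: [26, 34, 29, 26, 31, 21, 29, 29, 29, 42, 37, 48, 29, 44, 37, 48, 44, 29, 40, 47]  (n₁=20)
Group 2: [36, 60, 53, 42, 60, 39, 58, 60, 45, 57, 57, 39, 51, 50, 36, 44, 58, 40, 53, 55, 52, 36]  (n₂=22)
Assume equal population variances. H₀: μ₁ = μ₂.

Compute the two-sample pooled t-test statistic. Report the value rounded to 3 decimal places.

test statistic = -5.365

x̄₁=34.950, s₁=8.325, n₁=20
x̄₂=49.136, s₂=8.763, n₂=22
s_p² = [19·8.325² + 21·8.763²]/40 = 73.2385
SE = √(s_p²·(1/20+1/22)) = 2.6440
t = (34.950−49.136)/2.6440 = -5.3654
df = 40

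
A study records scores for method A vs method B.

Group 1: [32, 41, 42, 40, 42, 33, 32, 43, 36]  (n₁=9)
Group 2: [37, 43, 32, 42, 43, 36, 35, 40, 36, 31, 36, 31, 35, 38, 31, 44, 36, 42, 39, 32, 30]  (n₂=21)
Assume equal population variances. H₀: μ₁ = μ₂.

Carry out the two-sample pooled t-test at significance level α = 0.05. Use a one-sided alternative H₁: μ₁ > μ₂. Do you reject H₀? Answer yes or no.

x̄₁=37.889, s₁=4.622, n₁=9
x̄₂=36.619, s₂=4.477, n₂=21
s_p² = [8·4.622² + 20·4.477²]/28 = 20.4229
SE = √(s_p²·(1/9+1/21)) = 1.8005
t = (37.889−36.619)/1.8005 = 0.7053
df = 28
p-value (one-sided, H₁ greater) = 0.24323
At α=0.05: p ≥ α → fail to reject H₀

reject H₀: no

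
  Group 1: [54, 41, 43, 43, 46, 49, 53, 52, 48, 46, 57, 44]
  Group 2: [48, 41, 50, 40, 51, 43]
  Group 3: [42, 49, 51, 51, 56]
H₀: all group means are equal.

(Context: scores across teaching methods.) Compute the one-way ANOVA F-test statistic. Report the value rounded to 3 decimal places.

Group means [48.00, 45.50, 49.80], grand mean 47.739
SSB = Σnᵢ(x̄ᵢ−x̄)² = 52.135; SSW = ΣΣ(x−x̄ᵢ)² = 498.300
MSB = 52.135/2 = 26.0674; MSW = 498.300/20 = 24.9150
F = MSB/MSW = 1.0463
df = (2, 20)

test statistic = 1.046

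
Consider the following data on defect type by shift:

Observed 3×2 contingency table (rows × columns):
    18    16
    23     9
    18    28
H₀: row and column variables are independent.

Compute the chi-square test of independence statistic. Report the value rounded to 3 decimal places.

test statistic = 8.118

Row totals [34, 32, 46], col totals [59, 53], n=112
χ² = (18−17.91)²/17.91 + (16−16.09)²/16.09 + (23−16.86)²/16.86 + (9−15.14)²/15.14 + (18−24.23)²/24.23 + (28−21.77)²/21.77 = 8.1184
df = 2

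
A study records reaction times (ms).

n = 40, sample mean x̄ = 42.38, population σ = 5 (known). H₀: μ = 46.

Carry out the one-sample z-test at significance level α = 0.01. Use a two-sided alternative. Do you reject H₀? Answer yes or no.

SE = σ/√n = 5/√40 = 0.7906
z = (x̄−μ₀)/SE = (42.38−46)/0.7906 = -4.5790
p-value (two-sided) = 0.00000
At α=0.01: p < α → reject H₀

reject H₀: yes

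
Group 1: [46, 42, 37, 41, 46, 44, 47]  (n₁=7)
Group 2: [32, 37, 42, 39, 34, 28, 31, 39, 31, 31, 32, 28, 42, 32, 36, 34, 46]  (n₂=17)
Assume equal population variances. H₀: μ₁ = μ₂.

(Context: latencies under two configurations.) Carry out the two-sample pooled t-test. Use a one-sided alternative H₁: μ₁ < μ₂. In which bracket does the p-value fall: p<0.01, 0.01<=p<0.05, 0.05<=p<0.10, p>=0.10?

p-value bracket: p>=0.10

x̄₁=43.286, s₁=3.546, n₁=7
x̄₂=34.941, s₂=5.190, n₂=17
s_p² = [6·3.546² + 16·5.190²]/22 = 23.0168
SE = √(s_p²·(1/7+1/17)) = 2.1545
t = (43.286−34.941)/2.1545 = 3.8730
df = 22
p-value (one-sided, H₁ less) = 0.99959
→ bracket: p>=0.10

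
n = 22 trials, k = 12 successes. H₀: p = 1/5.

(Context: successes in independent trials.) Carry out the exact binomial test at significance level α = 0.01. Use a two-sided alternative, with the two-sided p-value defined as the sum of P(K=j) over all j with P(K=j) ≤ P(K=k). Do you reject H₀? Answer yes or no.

Exact binomial: n=22, k=12, p₀=1/5=0.2000
P(X=j) = C(n,j)·p₀^j·(1−p₀)^(n−j); p = Σ P(X=j) over j with P(X=j) ≤ P(X=12)
p-value (two-sided) = 0.00035
At α=0.01: p < α → reject H₀

reject H₀: yes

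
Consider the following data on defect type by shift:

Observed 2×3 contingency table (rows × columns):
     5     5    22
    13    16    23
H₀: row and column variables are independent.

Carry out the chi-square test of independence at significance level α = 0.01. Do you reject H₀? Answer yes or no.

Row totals [32, 52], col totals [18, 21, 45], n=84
χ² = (5−6.86)²/6.86 + (5−8.00)²/8.00 + (22−17.14)²/17.14 + (13−11.14)²/11.14 + (16−13.00)²/13.00 + (23−27.86)²/27.86 = 4.8529
df = 2
p-value (upper-tail) = 0.08835
At α=0.01: p ≥ α → fail to reject H₀

reject H₀: no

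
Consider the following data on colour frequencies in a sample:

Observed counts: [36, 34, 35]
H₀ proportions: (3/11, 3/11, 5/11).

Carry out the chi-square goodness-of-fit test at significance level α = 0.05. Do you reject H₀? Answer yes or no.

n = 105; E_i = n·p_i = [28.64, 28.64, 47.73]
χ² = (36−28.64)²/28.64 + (34−28.64)²/28.64 + (35−47.73)²/47.73 = 6.2921
df = 2
p-value (upper-tail) = 0.04302
At α=0.05: p < α → reject H₀

reject H₀: yes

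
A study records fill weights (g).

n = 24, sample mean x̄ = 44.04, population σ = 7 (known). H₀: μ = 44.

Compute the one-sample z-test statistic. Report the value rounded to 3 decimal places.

SE = σ/√n = 7/√24 = 1.4289
z = (x̄−μ₀)/SE = (44.04−44)/1.4289 = 0.0280

test statistic = 0.028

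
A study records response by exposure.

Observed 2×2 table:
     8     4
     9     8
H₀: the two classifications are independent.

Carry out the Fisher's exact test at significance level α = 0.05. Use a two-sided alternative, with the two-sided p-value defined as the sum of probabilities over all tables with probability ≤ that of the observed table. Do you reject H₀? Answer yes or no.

Margins: r₁=12, r₂=17, c₁=17, c₂=12, n=29
p_obs = C(12,8)·C(17,9)/C(29,17); sum pmf over tables with pmf ≤ p_obs
p-value (two-sided) = 0.70320
At α=0.05: p ≥ α → fail to reject H₀

reject H₀: no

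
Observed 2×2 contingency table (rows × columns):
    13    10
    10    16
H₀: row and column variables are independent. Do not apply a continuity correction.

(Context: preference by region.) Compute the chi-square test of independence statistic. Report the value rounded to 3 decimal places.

test statistic = 1.598

Row totals [23, 26], col totals [23, 26], n=49
χ² = (13−10.80)²/10.80 + (10−12.20)²/12.20 + (10−12.20)²/12.20 + (16−13.80)²/13.80 = 1.5982
df = 1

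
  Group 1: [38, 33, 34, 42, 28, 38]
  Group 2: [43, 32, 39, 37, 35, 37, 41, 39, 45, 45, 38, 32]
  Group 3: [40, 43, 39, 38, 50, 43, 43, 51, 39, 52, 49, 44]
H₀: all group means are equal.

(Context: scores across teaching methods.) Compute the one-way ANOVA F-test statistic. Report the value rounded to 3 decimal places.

test statistic = 7.974

Group means [35.50, 38.58, 44.25], grand mean 40.233
SSB = Σnᵢ(x̄ᵢ−x̄)² = 360.700; SSW = ΣΣ(x−x̄ᵢ)² = 610.667
MSB = 360.700/2 = 180.3500; MSW = 610.667/27 = 22.6173
F = MSB/MSW = 7.9740
df = (2, 27)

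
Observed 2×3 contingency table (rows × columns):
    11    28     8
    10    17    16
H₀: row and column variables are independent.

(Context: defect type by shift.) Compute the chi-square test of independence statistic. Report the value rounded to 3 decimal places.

test statistic = 5.236

Row totals [47, 43], col totals [21, 45, 24], n=90
χ² = (11−10.97)²/10.97 + (28−23.50)²/23.50 + (8−12.53)²/12.53 + (10−10.03)²/10.03 + (17−21.50)²/21.50 + (16−11.47)²/11.47 = 5.2357
df = 2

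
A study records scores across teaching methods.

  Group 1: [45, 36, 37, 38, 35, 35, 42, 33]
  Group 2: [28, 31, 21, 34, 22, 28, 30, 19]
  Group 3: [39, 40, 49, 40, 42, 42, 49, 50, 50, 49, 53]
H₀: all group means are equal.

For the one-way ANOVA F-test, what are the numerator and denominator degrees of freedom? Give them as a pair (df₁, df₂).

degrees of freedom = [2, 24]

k = 3 groups, N = 27 total
df = (k−1, N−k) = (3−1, 27−3) = (2, 24)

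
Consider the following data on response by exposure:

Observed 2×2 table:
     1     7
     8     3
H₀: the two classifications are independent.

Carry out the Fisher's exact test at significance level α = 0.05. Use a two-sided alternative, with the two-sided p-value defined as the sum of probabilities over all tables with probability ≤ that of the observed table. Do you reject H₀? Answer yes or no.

reject H₀: yes

Margins: r₁=8, r₂=11, c₁=9, c₂=10, n=19
p_obs = C(8,1)·C(11,8)/C(19,9); sum pmf over tables with pmf ≤ p_obs
p-value (two-sided) = 0.01977
At α=0.05: p < α → reject H₀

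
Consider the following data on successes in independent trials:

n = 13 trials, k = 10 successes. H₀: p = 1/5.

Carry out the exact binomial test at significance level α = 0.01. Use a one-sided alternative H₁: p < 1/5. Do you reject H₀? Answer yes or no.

reject H₀: no

Exact binomial: n=13, k=10, p₀=1/5=0.2000
P(X≤10) from Σ C(n,i)·p₀^i·(1−p₀)^(n−i)
p-value (one-sided, H₁ less) = 1.00000
At α=0.01: p ≥ α → fail to reject H₀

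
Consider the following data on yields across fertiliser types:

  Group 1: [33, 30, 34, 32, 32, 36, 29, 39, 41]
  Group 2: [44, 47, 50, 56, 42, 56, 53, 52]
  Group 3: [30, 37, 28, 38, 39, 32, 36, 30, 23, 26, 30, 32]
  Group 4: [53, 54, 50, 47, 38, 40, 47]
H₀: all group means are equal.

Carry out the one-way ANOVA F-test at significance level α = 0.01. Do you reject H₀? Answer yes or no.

reject H₀: yes

Group means [34.00, 50.00, 31.75, 47.00], grand mean 39.333
SSB = Σnᵢ(x̄ᵢ−x̄)² = 2267.750; SSW = ΣΣ(x−x̄ᵢ)² = 816.250
MSB = 2267.750/3 = 755.9167; MSW = 816.250/32 = 25.5078
F = MSB/MSW = 29.6347
df = (3, 32)
p-value (upper-tail) = 0.00000
At α=0.01: p < α → reject H₀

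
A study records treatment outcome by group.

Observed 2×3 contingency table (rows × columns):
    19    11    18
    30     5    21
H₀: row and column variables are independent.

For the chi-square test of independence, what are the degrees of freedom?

degrees of freedom = 2

df = (r−1)(c−1) = (2−1)·(3−1) = 2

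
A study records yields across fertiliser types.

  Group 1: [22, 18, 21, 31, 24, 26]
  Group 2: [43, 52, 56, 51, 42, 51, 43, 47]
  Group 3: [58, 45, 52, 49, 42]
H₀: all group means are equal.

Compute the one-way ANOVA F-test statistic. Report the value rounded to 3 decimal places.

Group means [23.67, 48.12, 49.20], grand mean 40.684
SSB = Σnᵢ(x̄ᵢ−x̄)² = 2543.097; SSW = ΣΣ(x−x̄ᵢ)² = 441.008
MSB = 2543.097/2 = 1271.5485; MSW = 441.008/16 = 27.5630
F = MSB/MSW = 46.1324
df = (2, 16)

test statistic = 46.132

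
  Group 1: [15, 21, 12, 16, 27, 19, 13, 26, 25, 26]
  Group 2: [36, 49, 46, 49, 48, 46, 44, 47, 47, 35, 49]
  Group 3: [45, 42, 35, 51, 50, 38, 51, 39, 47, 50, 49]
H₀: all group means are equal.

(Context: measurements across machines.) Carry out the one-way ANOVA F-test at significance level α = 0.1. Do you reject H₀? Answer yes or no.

reject H₀: yes

Group means [20.00, 45.09, 45.18], grand mean 37.281
SSB = Σnᵢ(x̄ᵢ−x̄)² = 4343.923; SSW = ΣΣ(x−x̄ᵢ)² = 886.545
MSB = 4343.923/2 = 2171.9616; MSW = 886.545/29 = 30.5705
F = MSB/MSW = 71.0476
df = (2, 29)
p-value (upper-tail) = 0.00000
At α=0.1: p < α → reject H₀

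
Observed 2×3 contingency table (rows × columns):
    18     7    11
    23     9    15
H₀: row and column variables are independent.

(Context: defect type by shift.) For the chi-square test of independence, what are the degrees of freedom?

degrees of freedom = 2

df = (r−1)(c−1) = (2−1)·(3−1) = 2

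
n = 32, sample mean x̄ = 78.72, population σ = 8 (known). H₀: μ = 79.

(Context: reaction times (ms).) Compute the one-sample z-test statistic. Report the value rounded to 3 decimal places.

test statistic = -0.198

SE = σ/√n = 8/√32 = 1.4142
z = (x̄−μ₀)/SE = (78.72−79)/1.4142 = -0.1980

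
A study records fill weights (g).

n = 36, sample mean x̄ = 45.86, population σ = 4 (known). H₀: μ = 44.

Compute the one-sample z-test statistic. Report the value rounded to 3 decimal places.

SE = σ/√n = 4/√36 = 0.6667
z = (x̄−μ₀)/SE = (45.86−44)/0.6667 = 2.7900

test statistic = 2.790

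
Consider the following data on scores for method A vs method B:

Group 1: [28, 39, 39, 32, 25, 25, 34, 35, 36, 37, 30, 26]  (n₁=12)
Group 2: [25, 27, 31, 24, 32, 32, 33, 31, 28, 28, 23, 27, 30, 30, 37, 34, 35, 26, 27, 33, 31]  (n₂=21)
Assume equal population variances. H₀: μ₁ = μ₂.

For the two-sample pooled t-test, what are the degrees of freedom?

degrees of freedom = 31

df = n₁ + n₂ − 2 = 12 + 21 − 2 = 31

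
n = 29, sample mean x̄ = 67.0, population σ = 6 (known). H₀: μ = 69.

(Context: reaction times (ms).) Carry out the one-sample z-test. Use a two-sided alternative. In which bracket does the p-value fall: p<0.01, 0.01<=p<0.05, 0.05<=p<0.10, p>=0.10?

p-value bracket: 0.05<=p<0.10

SE = σ/√n = 6/√29 = 1.1142
z = (x̄−μ₀)/SE = (67.0−69)/1.1142 = -1.7951
p-value (two-sided) = 0.07264
→ bracket: 0.05<=p<0.10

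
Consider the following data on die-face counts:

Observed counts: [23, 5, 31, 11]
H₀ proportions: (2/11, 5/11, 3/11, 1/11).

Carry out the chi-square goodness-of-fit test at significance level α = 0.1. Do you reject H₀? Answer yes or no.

reject H₀: yes

n = 70; E_i = n·p_i = [12.73, 31.82, 19.09, 6.36]
χ² = (23−12.73)²/12.73 + (5−31.82)²/31.82 + (31−19.09)²/19.09 + (11−6.36)²/6.36 = 41.7024
df = 3
p-value (upper-tail) = 0.00000
At α=0.1: p < α → reject H₀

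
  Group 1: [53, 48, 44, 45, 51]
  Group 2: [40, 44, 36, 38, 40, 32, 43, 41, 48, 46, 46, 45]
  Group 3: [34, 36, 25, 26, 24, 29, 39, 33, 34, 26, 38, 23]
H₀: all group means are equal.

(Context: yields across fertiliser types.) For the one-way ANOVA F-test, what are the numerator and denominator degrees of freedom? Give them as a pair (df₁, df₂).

k = 3 groups, N = 29 total
df = (k−1, N−k) = (3−1, 29−3) = (2, 26)

degrees of freedom = [2, 26]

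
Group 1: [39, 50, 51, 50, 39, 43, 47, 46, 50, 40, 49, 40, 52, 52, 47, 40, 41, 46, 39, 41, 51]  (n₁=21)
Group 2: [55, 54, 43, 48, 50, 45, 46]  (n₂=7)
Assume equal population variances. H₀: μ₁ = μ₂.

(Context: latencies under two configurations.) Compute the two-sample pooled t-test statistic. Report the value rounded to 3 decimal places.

test statistic = -1.576

x̄₁=45.381, s₁=4.934, n₁=21
x̄₂=48.714, s₂=4.536, n₂=7
s_p² = [20·4.934² + 6·4.536²]/26 = 23.4762
SE = √(s_p²·(1/21+1/7)) = 2.1146
t = (45.381−48.714)/2.1146 = -1.5763
df = 26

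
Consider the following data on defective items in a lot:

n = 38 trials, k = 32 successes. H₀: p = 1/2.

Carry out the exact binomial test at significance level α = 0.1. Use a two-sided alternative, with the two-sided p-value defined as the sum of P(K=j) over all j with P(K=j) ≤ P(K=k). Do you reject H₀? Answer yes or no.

Exact binomial: n=38, k=32, p₀=1/2=0.5000
P(X=j) = C(n,j)·p₀^j·(1−p₀)^(n−j); p = Σ P(X=j) over j with P(X=j) ≤ P(X=32)
p-value (two-sided) = 0.00002
At α=0.1: p < α → reject H₀

reject H₀: yes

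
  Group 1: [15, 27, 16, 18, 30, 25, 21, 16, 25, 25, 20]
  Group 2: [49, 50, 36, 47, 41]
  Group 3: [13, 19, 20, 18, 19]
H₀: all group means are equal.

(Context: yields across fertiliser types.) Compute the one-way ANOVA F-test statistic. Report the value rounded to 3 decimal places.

Group means [21.64, 44.60, 17.80], grand mean 26.190
SSB = Σnᵢ(x̄ᵢ−x̄)² = 2274.693; SSW = ΣΣ(x−x̄ᵢ)² = 428.545
MSB = 2274.693/2 = 1137.3463; MSW = 428.545/18 = 23.8081
F = MSB/MSW = 47.7714
df = (2, 18)

test statistic = 47.771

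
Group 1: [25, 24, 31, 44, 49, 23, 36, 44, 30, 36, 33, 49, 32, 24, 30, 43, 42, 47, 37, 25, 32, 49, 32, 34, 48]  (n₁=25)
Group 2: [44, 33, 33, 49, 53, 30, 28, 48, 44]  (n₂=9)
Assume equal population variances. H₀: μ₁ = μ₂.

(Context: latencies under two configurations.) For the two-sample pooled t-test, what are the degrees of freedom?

df = n₁ + n₂ − 2 = 25 + 9 − 2 = 32

degrees of freedom = 32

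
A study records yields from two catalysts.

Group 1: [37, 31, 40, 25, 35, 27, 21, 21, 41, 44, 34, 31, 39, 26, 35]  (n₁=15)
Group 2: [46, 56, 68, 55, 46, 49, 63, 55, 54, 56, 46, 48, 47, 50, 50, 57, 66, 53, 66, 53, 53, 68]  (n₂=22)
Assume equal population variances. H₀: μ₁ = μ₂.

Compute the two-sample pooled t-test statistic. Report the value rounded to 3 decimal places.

test statistic = -9.189

x̄₁=32.467, s₁=7.249, n₁=15
x̄₂=54.773, s₂=7.250, n₂=22
s_p² = [14·7.249² + 21·7.250²]/35 = 52.5599
SE = √(s_p²·(1/15+1/22)) = 2.4276
t = (32.467−54.773)/2.4276 = -9.1886
df = 35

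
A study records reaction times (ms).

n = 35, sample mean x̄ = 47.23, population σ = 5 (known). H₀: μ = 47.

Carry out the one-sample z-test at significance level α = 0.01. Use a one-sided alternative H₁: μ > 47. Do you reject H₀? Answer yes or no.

reject H₀: no

SE = σ/√n = 5/√35 = 0.8452
z = (x̄−μ₀)/SE = (47.23−47)/0.8452 = 0.2721
p-value (one-sided, H₁ greater) = 0.39276
At α=0.01: p ≥ α → fail to reject H₀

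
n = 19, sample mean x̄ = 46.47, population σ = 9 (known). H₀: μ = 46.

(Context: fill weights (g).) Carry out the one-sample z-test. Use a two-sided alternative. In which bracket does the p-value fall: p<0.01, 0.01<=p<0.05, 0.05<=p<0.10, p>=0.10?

SE = σ/√n = 9/√19 = 2.0647
z = (x̄−μ₀)/SE = (46.47−46)/2.0647 = 0.2276
p-value (two-sided) = 0.81993
→ bracket: p>=0.10

p-value bracket: p>=0.10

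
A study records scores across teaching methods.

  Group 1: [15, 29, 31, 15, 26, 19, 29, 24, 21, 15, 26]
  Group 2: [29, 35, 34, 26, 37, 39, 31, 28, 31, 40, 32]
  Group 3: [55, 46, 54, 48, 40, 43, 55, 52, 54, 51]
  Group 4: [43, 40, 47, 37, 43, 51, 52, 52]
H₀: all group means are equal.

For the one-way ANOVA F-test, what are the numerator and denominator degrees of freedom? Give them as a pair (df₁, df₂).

k = 4 groups, N = 40 total
df = (k−1, N−k) = (4−1, 40−4) = (3, 36)

degrees of freedom = [3, 36]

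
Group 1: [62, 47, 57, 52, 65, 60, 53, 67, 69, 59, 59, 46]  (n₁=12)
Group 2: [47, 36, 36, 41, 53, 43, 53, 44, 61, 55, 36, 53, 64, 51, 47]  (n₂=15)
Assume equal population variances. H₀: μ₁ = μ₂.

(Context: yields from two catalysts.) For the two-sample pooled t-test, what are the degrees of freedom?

df = n₁ + n₂ − 2 = 12 + 15 − 2 = 25

degrees of freedom = 25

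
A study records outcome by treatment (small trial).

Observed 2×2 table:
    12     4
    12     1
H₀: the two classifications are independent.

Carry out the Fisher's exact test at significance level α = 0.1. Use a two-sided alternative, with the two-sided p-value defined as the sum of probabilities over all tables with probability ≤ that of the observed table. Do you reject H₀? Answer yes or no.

Margins: r₁=16, r₂=13, c₁=24, c₂=5, n=29
p_obs = C(16,12)·C(13,12)/C(29,24); sum pmf over tables with pmf ≤ p_obs
p-value (two-sided) = 0.34319
At α=0.1: p ≥ α → fail to reject H₀

reject H₀: no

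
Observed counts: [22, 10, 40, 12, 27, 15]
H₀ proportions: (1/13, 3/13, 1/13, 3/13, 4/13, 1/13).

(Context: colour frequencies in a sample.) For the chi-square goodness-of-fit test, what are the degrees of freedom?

df = k − 1 = 6 − 1 = 5

degrees of freedom = 5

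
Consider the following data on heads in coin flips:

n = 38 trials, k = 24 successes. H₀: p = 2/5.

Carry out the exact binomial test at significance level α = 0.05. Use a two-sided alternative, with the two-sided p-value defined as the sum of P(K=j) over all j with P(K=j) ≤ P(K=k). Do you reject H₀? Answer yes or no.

reject H₀: yes

Exact binomial: n=38, k=24, p₀=2/5=0.4000
P(X=j) = C(n,j)·p₀^j·(1−p₀)^(n−j); p = Σ P(X=j) over j with P(X=j) ≤ P(X=24)
p-value (two-sided) = 0.00451
At α=0.05: p < α → reject H₀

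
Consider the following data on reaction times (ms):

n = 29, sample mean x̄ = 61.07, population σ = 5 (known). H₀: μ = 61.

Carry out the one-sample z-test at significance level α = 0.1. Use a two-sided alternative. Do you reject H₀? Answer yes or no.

SE = σ/√n = 5/√29 = 0.9285
z = (x̄−μ₀)/SE = (61.07−61)/0.9285 = 0.0754
p-value (two-sided) = 0.93990
At α=0.1: p ≥ α → fail to reject H₀

reject H₀: no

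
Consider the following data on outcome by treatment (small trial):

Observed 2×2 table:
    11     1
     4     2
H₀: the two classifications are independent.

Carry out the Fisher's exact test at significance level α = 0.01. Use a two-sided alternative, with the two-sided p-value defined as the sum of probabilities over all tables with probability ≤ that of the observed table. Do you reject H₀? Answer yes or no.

reject H₀: no

Margins: r₁=12, r₂=6, c₁=15, c₂=3, n=18
p_obs = C(12,11)·C(6,4)/C(18,15); sum pmf over tables with pmf ≤ p_obs
p-value (two-sided) = 0.24510
At α=0.01: p ≥ α → fail to reject H₀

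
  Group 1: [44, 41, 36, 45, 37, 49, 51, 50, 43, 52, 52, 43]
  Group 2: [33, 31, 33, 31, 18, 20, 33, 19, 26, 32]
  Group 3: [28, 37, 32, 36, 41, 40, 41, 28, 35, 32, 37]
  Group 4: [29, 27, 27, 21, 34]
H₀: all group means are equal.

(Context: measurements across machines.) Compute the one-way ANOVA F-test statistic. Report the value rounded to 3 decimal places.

Group means [45.25, 27.60, 35.18, 27.60], grand mean 35.368
SSB = Σnᵢ(x̄ᵢ−x̄)² = 2077.356; SSW = ΣΣ(x−x̄ᵢ)² = 1009.486
MSB = 2077.356/3 = 692.4519; MSW = 1009.486/34 = 29.6908
F = MSB/MSW = 23.3221
df = (3, 34)

test statistic = 23.322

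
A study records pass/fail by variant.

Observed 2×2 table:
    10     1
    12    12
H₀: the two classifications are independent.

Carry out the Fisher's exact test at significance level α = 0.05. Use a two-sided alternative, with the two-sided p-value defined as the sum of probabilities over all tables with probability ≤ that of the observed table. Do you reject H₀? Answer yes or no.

reject H₀: yes

Margins: r₁=11, r₂=24, c₁=22, c₂=13, n=35
p_obs = C(11,10)·C(24,12)/C(35,22); sum pmf over tables with pmf ≤ p_obs
p-value (two-sided) = 0.02700
At α=0.05: p < α → reject H₀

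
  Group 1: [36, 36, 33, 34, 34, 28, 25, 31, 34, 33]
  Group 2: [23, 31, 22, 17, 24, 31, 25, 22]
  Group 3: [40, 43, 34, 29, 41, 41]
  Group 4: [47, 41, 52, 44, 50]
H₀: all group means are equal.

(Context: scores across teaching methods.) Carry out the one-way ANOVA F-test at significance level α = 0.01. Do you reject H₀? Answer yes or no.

Group means [32.40, 24.38, 38.00, 46.80], grand mean 33.828
SSB = Σnᵢ(x̄ᵢ−x̄)² = 1681.063; SSW = ΣΣ(x−x̄ᵢ)² = 489.075
MSB = 1681.063/3 = 560.3543; MSW = 489.075/25 = 19.5630
F = MSB/MSW = 28.6436
df = (3, 25)
p-value (upper-tail) = 0.00000
At α=0.01: p < α → reject H₀

reject H₀: yes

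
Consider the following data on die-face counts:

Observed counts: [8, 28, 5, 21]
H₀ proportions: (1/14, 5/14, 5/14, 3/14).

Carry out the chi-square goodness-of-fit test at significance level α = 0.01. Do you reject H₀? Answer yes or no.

n = 62; E_i = n·p_i = [4.43, 22.14, 22.14, 13.29]
χ² = (8−4.43)²/4.43 + (28−22.14)²/22.14 + (5−22.14)²/22.14 + (21−13.29)²/13.29 = 22.1806
df = 3
p-value (upper-tail) = 0.00006
At α=0.01: p < α → reject H₀

reject H₀: yes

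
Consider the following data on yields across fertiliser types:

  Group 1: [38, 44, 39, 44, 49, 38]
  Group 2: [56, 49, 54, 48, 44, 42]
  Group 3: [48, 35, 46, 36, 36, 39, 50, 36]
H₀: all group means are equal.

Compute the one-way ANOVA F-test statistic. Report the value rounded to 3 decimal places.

test statistic = 4.027

Group means [42.00, 48.83, 40.75], grand mean 43.550
SSB = Σnᵢ(x̄ᵢ−x̄)² = 244.617; SSW = ΣΣ(x−x̄ᵢ)² = 516.333
MSB = 244.617/2 = 122.3083; MSW = 516.333/17 = 30.3725
F = MSB/MSW = 4.0269
df = (2, 17)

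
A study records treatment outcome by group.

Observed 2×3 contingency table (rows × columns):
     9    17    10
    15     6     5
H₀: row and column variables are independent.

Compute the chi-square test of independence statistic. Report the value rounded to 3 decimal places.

Row totals [36, 26], col totals [24, 23, 15], n=62
χ² = (9−13.94)²/13.94 + (17−13.35)²/13.35 + (10−8.71)²/8.71 + (15−10.06)²/10.06 + (6−9.65)²/9.65 + (5−6.29)²/6.29 = 6.9966
df = 2

test statistic = 6.997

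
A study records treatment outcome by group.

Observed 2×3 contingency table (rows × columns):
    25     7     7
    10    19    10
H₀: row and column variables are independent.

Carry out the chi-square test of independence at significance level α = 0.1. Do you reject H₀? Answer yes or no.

Row totals [39, 39], col totals [35, 26, 17], n=78
χ² = (25−17.50)²/17.50 + (7−13.00)²/13.00 + (7−8.50)²/8.50 + (10−17.50)²/17.50 + (19−13.00)²/13.00 + (10−8.50)²/8.50 = 12.4964
df = 2
p-value (upper-tail) = 0.00193
At α=0.1: p < α → reject H₀

reject H₀: yes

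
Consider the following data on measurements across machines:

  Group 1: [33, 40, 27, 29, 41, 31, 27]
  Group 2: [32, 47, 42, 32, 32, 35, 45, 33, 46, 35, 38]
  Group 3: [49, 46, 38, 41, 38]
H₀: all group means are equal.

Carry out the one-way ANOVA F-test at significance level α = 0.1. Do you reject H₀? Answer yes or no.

Group means [32.57, 37.91, 42.40], grand mean 37.261
SSB = Σnᵢ(x̄ᵢ−x̄)² = 290.611; SSW = ΣΣ(x−x̄ᵢ)² = 661.823
MSB = 290.611/2 = 145.3057; MSW = 661.823/20 = 33.0912
F = MSB/MSW = 4.3911
df = (2, 20)
p-value (upper-tail) = 0.02625
At α=0.1: p < α → reject H₀

reject H₀: yes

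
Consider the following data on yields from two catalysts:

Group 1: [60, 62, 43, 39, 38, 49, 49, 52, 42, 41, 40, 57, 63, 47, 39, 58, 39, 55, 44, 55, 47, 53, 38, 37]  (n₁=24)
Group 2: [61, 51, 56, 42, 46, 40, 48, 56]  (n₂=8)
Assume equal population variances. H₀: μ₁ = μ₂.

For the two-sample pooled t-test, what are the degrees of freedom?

df = n₁ + n₂ − 2 = 24 + 8 − 2 = 30

degrees of freedom = 30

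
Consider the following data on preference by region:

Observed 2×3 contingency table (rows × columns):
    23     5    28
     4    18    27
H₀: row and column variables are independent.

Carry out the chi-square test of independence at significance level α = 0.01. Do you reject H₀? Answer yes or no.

reject H₀: yes

Row totals [56, 49], col totals [27, 23, 55], n=105
χ² = (23−14.40)²/14.40 + (5−12.27)²/12.27 + (28−29.33)²/29.33 + (4−12.60)²/12.60 + (18−10.73)²/10.73 + (27−25.67)²/25.67 = 20.3602
df = 2
p-value (upper-tail) = 0.00004
At α=0.01: p < α → reject H₀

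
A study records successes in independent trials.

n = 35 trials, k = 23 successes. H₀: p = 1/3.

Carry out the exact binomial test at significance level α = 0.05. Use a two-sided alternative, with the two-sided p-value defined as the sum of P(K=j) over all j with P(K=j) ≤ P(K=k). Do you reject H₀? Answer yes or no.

reject H₀: yes

Exact binomial: n=35, k=23, p₀=1/3=0.3333
P(X=j) = C(n,j)·p₀^j·(1−p₀)^(n−j); p = Σ P(X=j) over j with P(X=j) ≤ P(X=23)
p-value (two-sided) = 0.00010
At α=0.05: p < α → reject H₀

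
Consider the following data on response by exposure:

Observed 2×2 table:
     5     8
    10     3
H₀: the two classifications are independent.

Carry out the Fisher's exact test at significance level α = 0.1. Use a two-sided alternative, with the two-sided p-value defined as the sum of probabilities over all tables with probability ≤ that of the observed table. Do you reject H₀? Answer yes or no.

reject H₀: no

Margins: r₁=13, r₂=13, c₁=15, c₂=11, n=26
p_obs = C(13,5)·C(13,10)/C(26,15); sum pmf over tables with pmf ≤ p_obs
p-value (two-sided) = 0.11070
At α=0.1: p ≥ α → fail to reject H₀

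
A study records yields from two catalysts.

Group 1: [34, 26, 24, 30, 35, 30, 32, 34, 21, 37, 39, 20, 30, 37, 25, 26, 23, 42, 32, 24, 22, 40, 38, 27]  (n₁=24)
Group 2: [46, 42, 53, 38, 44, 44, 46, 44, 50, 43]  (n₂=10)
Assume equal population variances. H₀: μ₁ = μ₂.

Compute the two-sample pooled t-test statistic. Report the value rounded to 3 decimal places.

test statistic = -6.536

x̄₁=30.333, s₁=6.532, n₁=24
x̄₂=45.000, s₂=4.163, n₂=10
s_p² = [23·6.532² + 9·4.163²]/32 = 35.5417
SE = √(s_p²·(1/24+1/10)) = 2.2439
t = (30.333−45.000)/2.2439 = -6.5363
df = 32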